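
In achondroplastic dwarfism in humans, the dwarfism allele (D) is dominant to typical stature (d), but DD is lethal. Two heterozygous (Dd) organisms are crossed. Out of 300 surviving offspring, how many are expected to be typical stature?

Cross: Dd × Dd
Punnett square offspring (before lethality): 1 DD, 2 Dd, 1 dd
The DD genotype is lethal (embryos die); surviving offspring: 2 Dd, 1 dd
typical stature: 1 out of 3 → fraction 1/3
Expected count = 1/3 × 300 = 100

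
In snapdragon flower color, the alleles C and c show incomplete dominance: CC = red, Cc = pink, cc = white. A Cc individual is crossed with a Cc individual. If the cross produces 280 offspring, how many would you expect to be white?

Punnett square for Cc × Cc:
Offspring genotypes: 1 CC, 2 Cc, 1 cc
Phenotype counts: 1 red, 2 pink, 1 white
white: 1 out of 4 → fraction 1/4
Expected count = 1/4 × 280 = 70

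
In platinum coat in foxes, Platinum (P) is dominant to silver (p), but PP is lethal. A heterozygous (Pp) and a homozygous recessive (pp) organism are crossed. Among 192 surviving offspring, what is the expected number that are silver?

Cross: Pp × pp
Punnett square offspring (before lethality): 2 Pp, 2 pp
No PP offspring are produced in this cross.
silver: 2 out of 4 → fraction 1/2
Expected count = 1/2 × 192 = 96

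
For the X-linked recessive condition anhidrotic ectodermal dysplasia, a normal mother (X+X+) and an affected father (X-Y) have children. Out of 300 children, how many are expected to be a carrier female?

Cross: X+X+ × X-Y
Offspring: 2 X+X-, 2 X+Y
Probability of a carrier female: 2/4 = 1/2
Expected count = 1/2 × 300 = 150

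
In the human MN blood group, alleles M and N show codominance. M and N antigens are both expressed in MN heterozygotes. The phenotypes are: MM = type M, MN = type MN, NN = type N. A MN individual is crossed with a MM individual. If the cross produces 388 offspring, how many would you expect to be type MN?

Punnett square for MN × MM:
Offspring genotypes: 2 MM, 2 MN
Phenotype counts: 2 type M, 2 type MN
type MN: 2 out of 4 → fraction 1/2
Expected count = 1/2 × 388 = 194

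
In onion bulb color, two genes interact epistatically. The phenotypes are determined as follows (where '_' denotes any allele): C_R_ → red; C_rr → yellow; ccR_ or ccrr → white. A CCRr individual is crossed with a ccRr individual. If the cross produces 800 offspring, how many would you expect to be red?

Cross: CCRr × ccRr — consider each gene separately:
C gene: CC × cc → 4 Cc → 4 C_ (out of 4)
R gene: Rr × Rr → 1 RR, 2 Rr, 1 rr → 3 R_ : 1 rr (out of 4)
Genotype classes (out of 4 × 4 = 16): C_R_ = 4×3 = 12; C_rr = 4×1 = 4
Apply the phenotype rules: C_R_ (12) → red; C_rr (4) → yellow
Phenotype counts (out of 16): 12 red, 4 yellow
red: 12 out of 16 → fraction 3/4
Expected count = 3/4 × 800 = 600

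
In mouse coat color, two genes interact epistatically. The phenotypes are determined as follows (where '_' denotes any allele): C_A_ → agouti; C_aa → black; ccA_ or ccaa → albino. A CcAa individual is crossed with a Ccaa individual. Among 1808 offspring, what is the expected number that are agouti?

Cross: CcAa × Ccaa — consider each gene separately:
C gene: Cc × Cc → 1 CC, 2 Cc, 1 cc → 3 C_ : 1 cc (out of 4)
A gene: Aa × aa → 2 Aa, 2 aa → 2 A_ : 2 aa (out of 4)
Genotype classes (out of 4 × 4 = 16): C_A_ = 3×2 = 6; C_aa = 3×2 = 6; ccA_ = 1×2 = 2; ccaa = 1×2 = 2
Apply the phenotype rules: C_A_ (6) → agouti; C_aa (6) → black; ccA_ (2) + ccaa (2) → albino
Phenotype counts (out of 16): 6 agouti, 6 black, 4 albino
agouti: 6 out of 16 → fraction 3/8
Expected count = 3/8 × 1808 = 678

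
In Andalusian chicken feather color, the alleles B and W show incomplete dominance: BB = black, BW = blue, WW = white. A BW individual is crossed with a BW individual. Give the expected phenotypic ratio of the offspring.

Punnett square for BW × BW:
Offspring genotypes: 1 BB, 2 BW, 1 WW
Phenotype counts: 1 black, 2 blue, 1 white
Ratio: 1 black : 2 blue : 1 white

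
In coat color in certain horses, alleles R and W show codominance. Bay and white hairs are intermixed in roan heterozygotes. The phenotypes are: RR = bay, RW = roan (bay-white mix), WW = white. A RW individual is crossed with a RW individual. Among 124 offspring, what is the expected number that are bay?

Punnett square for RW × RW:
Offspring genotypes: 1 RR, 2 RW, 1 WW
Phenotype counts: 1 bay, 2 roan (bay-white mix), 1 white
bay: 1 out of 4 → fraction 1/4
Expected count = 1/4 × 124 = 31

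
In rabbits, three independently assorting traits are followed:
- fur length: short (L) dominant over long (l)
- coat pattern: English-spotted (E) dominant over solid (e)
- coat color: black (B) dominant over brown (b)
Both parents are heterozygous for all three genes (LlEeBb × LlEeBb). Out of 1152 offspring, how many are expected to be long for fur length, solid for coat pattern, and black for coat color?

Trihybrid cross: LlEeBb × LlEeBb
Each trait segregates independently with a 3:1 phenotypic ratio, so each gene contributes 3/4 (dominant) or 1/4 (recessive).
Target: long (fur length), solid (coat pattern), black (coat color)
Probability = product of independent per-trait probabilities
= 1/4 × 1/4 × 3/4 = 3/64
Expected count = 3/64 × 1152 = 54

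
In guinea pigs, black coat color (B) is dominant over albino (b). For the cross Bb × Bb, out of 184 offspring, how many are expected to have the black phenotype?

Punnett square for Bb × Bb:
Offspring genotypes: 1 BB, 2 Bb, 1 bb
Total offspring: 4
Count with target: 3
Probability: 3/4
Expected count = 3/4 × 184 = 138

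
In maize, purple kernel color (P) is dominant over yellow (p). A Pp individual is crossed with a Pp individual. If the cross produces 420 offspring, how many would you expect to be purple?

Punnett square for Pp × Pp:
Offspring genotypes: 1 PP, 2 Pp, 1 pp
purple: 3, yellow: 1
purple: 3 out of 4 → fraction 3/4
Expected count = 3/4 × 420 = 315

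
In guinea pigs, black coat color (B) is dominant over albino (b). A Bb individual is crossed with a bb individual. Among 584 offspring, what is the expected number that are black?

Punnett square for Bb × bb:
Offspring genotypes: 2 Bb, 2 bb
black: 2, albino: 2
black: 2 out of 4 → fraction 1/2
Expected count = 1/2 × 584 = 292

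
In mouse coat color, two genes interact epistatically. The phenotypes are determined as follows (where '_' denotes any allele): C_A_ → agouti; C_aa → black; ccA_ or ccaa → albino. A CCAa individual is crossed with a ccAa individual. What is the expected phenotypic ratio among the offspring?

Cross: CCAa × ccAa — consider each gene separately:
C gene: CC × cc → 4 Cc → 4 C_ (out of 4)
A gene: Aa × Aa → 1 AA, 2 Aa, 1 aa → 3 A_ : 1 aa (out of 4)
Genotype classes (out of 4 × 4 = 16): C_A_ = 4×3 = 12; C_aa = 4×1 = 4
Apply the phenotype rules: C_A_ (12) → agouti; C_aa (4) → black
Phenotype counts (out of 16): 12 agouti, 4 black
Ratio: 3 agouti : 1 black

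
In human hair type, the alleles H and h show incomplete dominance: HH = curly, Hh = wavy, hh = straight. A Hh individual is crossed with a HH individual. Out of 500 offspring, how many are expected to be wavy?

Punnett square for Hh × HH:
Offspring genotypes: 2 HH, 2 Hh
Phenotype counts: 2 curly, 2 wavy
wavy: 2 out of 4 → fraction 1/2
Expected count = 1/2 × 500 = 250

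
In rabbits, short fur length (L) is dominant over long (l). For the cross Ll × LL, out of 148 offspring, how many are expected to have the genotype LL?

Punnett square for Ll × LL:
Offspring genotypes: 2 LL, 2 Ll
Total offspring: 4
Count with target: 2
Probability: 2/4 = 1/2
Expected count = 1/2 × 148 = 74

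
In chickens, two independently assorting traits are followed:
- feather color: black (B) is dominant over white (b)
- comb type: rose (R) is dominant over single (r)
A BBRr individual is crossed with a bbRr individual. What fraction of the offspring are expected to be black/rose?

Dihybrid cross BBRr × bbRr — consider each gene separately:
feather color: BB × bb → 4 Bb → 4 B_ (out of 4)
comb type: Rr × Rr → 1 RR, 2 Rr, 1 rr → 3 R_ : 1 rr (out of 4)
Combine (counts out of 4 × 4 = 16): black/rose (B_R_) = 4×3 = 12; black/single (B_rr) = 4×1 = 4
Phenotype counts (out of 16): 12 black/rose, 4 black/single
black/rose: 12 out of 16
Probability: 12/16 = 3/4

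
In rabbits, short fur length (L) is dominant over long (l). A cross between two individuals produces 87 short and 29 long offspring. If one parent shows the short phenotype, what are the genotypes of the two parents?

Observed offspring: 87 short, 29 long
The observed ratio simplifies to 3:1. Long (ll) offspring appear, so each parent must contribute one l allele. The parent stated to show short carries L, so it is Ll. The other parent is then either Ll or ll: Ll × ll would give a 1:1 split, whereas Ll × Ll gives 3:1 — matching the data. So both parents are heterozygous (Ll × Ll).
Parent genotypes: Ll × Ll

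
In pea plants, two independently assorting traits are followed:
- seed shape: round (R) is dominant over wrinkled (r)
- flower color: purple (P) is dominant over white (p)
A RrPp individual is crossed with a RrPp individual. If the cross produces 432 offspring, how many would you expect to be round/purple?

Dihybrid cross RrPp × RrPp — consider each gene separately:
seed shape: Rr × Rr → 1 RR, 2 Rr, 1 rr → 3 R_ : 1 rr (out of 4)
flower color: Pp × Pp → 1 PP, 2 Pp, 1 pp → 3 P_ : 1 pp (out of 4)
Combine (counts out of 4 × 4 = 16): round/purple (R_P_) = 3×3 = 9; round/white (R_pp) = 3×1 = 3; wrinkled/purple (rrP_) = 1×3 = 3; wrinkled/white (rrpp) = 1×1 = 1
Phenotype counts (out of 16): 9 round/purple, 3 round/white, 3 wrinkled/purple, 1 wrinkled/white
round/purple: 9 out of 16 → fraction 9/16
Expected count = 9/16 × 432 = 243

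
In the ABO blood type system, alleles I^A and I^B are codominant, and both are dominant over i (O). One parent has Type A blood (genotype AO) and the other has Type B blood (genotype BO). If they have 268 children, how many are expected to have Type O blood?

Cross: AO × BO
Possible offspring genotypes: 1 AB, 1 AO, 1 BO, 1 OO
Blood type counts: 1 Type AB, 1 Type A, 1 Type B, 1 Type O
Probability of Type O: 1/4
Expected count = 1/4 × 268 = 67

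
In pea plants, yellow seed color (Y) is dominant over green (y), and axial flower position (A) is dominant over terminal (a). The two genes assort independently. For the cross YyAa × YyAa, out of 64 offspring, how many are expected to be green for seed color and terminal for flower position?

Dihybrid cross YyAa × YyAa — consider each gene separately:
seed color: Yy × Yy → 1 YY, 2 Yy, 1 yy → 3 Y_ : 1 yy (out of 4)
flower position: Aa × Aa → 1 AA, 2 Aa, 1 aa → 3 A_ : 1 aa (out of 4)
Looking for: green (yy) and terminal (aa)
P(green) = 1/4, P(terminal) = 1/4
P(both) = 1/4 × 1/4 = 1/16
Expected count = 1/16 × 64 = 4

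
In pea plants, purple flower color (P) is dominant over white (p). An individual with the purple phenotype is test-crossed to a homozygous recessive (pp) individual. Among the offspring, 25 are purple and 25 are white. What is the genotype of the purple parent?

Test cross: ? × pp
Offspring: 25 purple, 25 white — approximately 1:1.
A 1:1 ratio in a test cross indicates the unknown parent is heterozygous (Pp).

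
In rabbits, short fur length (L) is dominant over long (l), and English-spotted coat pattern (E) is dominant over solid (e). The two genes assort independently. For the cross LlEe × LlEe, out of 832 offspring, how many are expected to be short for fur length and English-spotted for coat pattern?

Dihybrid cross LlEe × LlEe — consider each gene separately:
fur length: Ll × Ll → 1 LL, 2 Ll, 1 ll → 3 L_ : 1 ll (out of 4)
coat pattern: Ee × Ee → 1 EE, 2 Ee, 1 ee → 3 E_ : 1 ee (out of 4)
Looking for: short (L_) and English-spotted (E_)
P(short) = 3/4, P(English-spotted) = 3/4
P(both) = 3/4 × 3/4 = 9/16
Expected count = 9/16 × 832 = 468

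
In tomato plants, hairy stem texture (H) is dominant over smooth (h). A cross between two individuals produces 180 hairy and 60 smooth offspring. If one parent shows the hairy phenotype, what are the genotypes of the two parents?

Observed offspring: 180 hairy, 60 smooth
The observed ratio simplifies to 3:1. Smooth (hh) offspring appear, so each parent must contribute one h allele. The parent stated to show hairy carries H, so it is Hh. The other parent is then either Hh or hh: Hh × hh would give a 1:1 split, whereas Hh × Hh gives 3:1 — matching the data. So both parents are heterozygous (Hh × Hh).
Parent genotypes: Hh × Hh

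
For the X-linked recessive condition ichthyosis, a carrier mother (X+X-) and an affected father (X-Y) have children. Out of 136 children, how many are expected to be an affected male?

Cross: X+X- × X-Y
Offspring: 1 X+X-, 1 X+Y, 1 X-X-, 1 X-Y
Probability of an affected male: 1/4
Expected count = 1/4 × 136 = 34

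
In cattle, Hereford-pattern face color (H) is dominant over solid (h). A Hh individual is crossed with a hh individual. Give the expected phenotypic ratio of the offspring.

Punnett square for Hh × hh:
Offspring genotypes: 2 Hh, 2 hh
Hereford-pattern: 2, solid: 2
Ratio: 1:1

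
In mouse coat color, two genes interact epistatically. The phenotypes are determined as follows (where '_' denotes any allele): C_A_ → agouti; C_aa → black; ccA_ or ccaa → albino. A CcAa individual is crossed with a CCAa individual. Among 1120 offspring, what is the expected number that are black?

Cross: CcAa × CCAa — consider each gene separately:
C gene: Cc × CC → 2 CC, 2 Cc → 4 C_ (out of 4)
A gene: Aa × Aa → 1 AA, 2 Aa, 1 aa → 3 A_ : 1 aa (out of 4)
Genotype classes (out of 4 × 4 = 16): C_A_ = 4×3 = 12; C_aa = 4×1 = 4
Apply the phenotype rules: C_A_ (12) → agouti; C_aa (4) → black
Phenotype counts (out of 16): 12 agouti, 4 black
black: 4 out of 16 → fraction 1/4
Expected count = 1/4 × 1120 = 280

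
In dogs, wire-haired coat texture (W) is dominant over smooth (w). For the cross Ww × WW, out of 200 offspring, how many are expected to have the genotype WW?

Punnett square for Ww × WW:
Offspring genotypes: 2 WW, 2 Ww
Total offspring: 4
Count with target: 2
Probability: 2/4 = 1/2
Expected count = 1/2 × 200 = 100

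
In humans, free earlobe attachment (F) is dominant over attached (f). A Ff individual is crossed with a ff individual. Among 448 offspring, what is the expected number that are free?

Punnett square for Ff × ff:
Offspring genotypes: 2 Ff, 2 ff
free: 2, attached: 2
free: 2 out of 4 → fraction 1/2
Expected count = 1/2 × 448 = 224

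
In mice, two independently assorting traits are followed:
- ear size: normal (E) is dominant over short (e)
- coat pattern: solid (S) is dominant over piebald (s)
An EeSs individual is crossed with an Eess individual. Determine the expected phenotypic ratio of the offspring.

Dihybrid cross EeSs × Eess — consider each gene separately:
ear size: Ee × Ee → 1 EE, 2 Ee, 1 ee → 3 E_ : 1 ee (out of 4)
coat pattern: Ss × ss → 2 Ss, 2 ss → 2 S_ : 2 ss (out of 4)
Combine (counts out of 4 × 4 = 16): normal/solid (E_S_) = 3×2 = 6; normal/piebald (E_ss) = 3×2 = 6; short/solid (eeS_) = 1×2 = 2; short/piebald (eess) = 1×2 = 2
Phenotype counts (out of 16): 6 normal/solid, 6 normal/piebald, 2 short/solid, 2 short/piebald
Ratio: 3 normal/solid : 3 normal/piebald : 1 short/solid : 1 short/piebald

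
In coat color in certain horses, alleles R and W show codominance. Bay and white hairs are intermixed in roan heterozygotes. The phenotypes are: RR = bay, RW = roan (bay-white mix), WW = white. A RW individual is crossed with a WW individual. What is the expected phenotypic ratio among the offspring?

Punnett square for RW × WW:
Offspring genotypes: 2 RW, 2 WW
Phenotype counts: 2 roan (bay-white mix), 2 white
Ratio: 1 roan (bay-white mix) : 1 white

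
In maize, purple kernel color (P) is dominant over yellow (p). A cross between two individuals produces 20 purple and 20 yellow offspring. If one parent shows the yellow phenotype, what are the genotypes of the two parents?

Observed offspring: 20 purple, 20 yellow
The observed ratio simplifies to 1:1. One parent shows yellow, so its genotype must be pp. A 1:1 offspring split requires the other parent to be heterozygous (Pp).
Parent genotypes: pp × Pp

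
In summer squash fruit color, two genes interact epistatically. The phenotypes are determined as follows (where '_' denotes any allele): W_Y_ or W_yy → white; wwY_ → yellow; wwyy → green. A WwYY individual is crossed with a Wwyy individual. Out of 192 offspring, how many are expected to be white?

Cross: WwYY × Wwyy — consider each gene separately:
W gene: Ww × Ww → 1 WW, 2 Ww, 1 ww → 3 W_ : 1 ww (out of 4)
Y gene: YY × yy → 4 Yy → 4 Y_ (out of 4)
Genotype classes (out of 4 × 4 = 16): W_Y_ = 3×4 = 12; wwY_ = 1×4 = 4
Apply the phenotype rules: W_Y_ (12) → white; wwY_ (4) → yellow
Phenotype counts (out of 16): 12 white, 4 yellow
white: 12 out of 16 → fraction 3/4
Expected count = 3/4 × 192 = 144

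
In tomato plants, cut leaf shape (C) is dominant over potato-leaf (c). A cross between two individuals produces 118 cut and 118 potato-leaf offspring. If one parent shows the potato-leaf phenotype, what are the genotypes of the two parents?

Observed offspring: 118 cut, 118 potato-leaf
The observed ratio simplifies to 1:1. One parent shows potato-leaf, so its genotype must be cc. A 1:1 offspring split requires the other parent to be heterozygous (Cc).
Parent genotypes: cc × Cc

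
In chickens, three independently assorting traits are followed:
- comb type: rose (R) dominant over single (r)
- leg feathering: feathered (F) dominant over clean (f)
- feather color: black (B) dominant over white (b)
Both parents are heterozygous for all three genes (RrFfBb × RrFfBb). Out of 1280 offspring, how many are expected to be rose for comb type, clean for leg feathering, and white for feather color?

Trihybrid cross: RrFfBb × RrFfBb
Each trait segregates independently with a 3:1 phenotypic ratio, so each gene contributes 3/4 (dominant) or 1/4 (recessive).
Target: rose (comb type), clean (leg feathering), white (feather color)
Probability = product of independent per-trait probabilities
= 3/4 × 1/4 × 1/4 = 3/64
Expected count = 3/64 × 1280 = 60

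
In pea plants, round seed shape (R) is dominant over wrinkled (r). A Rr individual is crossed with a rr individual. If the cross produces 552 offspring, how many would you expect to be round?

Punnett square for Rr × rr:
Offspring genotypes: 2 Rr, 2 rr
round: 2, wrinkled: 2
round: 2 out of 4 → fraction 1/2
Expected count = 1/2 × 552 = 276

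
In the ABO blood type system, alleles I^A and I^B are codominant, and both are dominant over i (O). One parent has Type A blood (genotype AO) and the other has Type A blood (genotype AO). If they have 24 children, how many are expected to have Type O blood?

Cross: AO × AO
Possible offspring genotypes: 1 AA, 2 AO, 1 OO
Blood type counts: 3 Type A, 1 Type O
Probability of Type O: 1/4
Expected count = 1/4 × 24 = 6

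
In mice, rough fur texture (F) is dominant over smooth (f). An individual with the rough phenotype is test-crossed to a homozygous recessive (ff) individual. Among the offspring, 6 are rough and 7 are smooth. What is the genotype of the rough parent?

Test cross: ? × ff
Offspring: 6 rough, 7 smooth — approximately 1:1.
A 1:1 ratio in a test cross indicates the unknown parent is heterozygous (Ff).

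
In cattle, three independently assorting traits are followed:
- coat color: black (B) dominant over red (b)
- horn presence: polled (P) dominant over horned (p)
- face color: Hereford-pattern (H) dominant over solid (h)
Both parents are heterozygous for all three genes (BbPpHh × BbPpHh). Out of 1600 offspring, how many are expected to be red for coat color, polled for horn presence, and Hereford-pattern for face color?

Trihybrid cross: BbPpHh × BbPpHh
Each trait segregates independently with a 3:1 phenotypic ratio, so each gene contributes 3/4 (dominant) or 1/4 (recessive).
Target: red (coat color), polled (horn presence), Hereford-pattern (face color)
Probability = product of independent per-trait probabilities
= 1/4 × 3/4 × 3/4 = 9/64
Expected count = 9/64 × 1600 = 225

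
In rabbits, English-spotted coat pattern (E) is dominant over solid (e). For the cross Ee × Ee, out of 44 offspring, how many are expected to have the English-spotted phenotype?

Punnett square for Ee × Ee:
Offspring genotypes: 1 EE, 2 Ee, 1 ee
Total offspring: 4
Count with target: 3
Probability: 3/4
Expected count = 3/4 × 44 = 33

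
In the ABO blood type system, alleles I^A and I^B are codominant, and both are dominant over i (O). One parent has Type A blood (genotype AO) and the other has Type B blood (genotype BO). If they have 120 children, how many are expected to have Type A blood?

Cross: AO × BO
Possible offspring genotypes: 1 AB, 1 AO, 1 BO, 1 OO
Blood type counts: 1 Type AB, 1 Type A, 1 Type B, 1 Type O
Probability of Type A: 1/4
Expected count = 1/4 × 120 = 30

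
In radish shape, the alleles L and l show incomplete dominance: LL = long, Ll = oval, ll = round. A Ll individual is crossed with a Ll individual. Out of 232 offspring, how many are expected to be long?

Punnett square for Ll × Ll:
Offspring genotypes: 1 LL, 2 Ll, 1 ll
Phenotype counts: 1 long, 2 oval, 1 round
long: 1 out of 4 → fraction 1/4
Expected count = 1/4 × 232 = 58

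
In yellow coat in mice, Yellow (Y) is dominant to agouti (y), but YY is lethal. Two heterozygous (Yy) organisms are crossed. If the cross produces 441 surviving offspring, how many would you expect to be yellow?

Cross: Yy × Yy
Punnett square offspring (before lethality): 1 YY, 2 Yy, 1 yy
The YY genotype is lethal (embryos die); surviving offspring: 2 Yy, 1 yy
yellow: 2 out of 3 → fraction 2/3
Expected count = 2/3 × 441 = 294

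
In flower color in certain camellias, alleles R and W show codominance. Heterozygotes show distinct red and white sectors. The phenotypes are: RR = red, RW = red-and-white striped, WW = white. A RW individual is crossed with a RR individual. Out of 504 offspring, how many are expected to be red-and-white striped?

Punnett square for RW × RR:
Offspring genotypes: 2 RR, 2 RW
Phenotype counts: 2 red, 2 red-and-white striped
red-and-white striped: 2 out of 4 → fraction 1/2
Expected count = 1/2 × 504 = 252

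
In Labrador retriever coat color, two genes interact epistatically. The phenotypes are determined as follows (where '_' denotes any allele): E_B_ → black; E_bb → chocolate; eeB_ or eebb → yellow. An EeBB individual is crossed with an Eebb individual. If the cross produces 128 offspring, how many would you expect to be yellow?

Cross: EeBB × Eebb — consider each gene separately:
E gene: Ee × Ee → 1 EE, 2 Ee, 1 ee → 3 E_ : 1 ee (out of 4)
B gene: BB × bb → 4 Bb → 4 B_ (out of 4)
Genotype classes (out of 4 × 4 = 16): E_B_ = 3×4 = 12; eeB_ = 1×4 = 4
Apply the phenotype rules: E_B_ (12) → black; eeB_ (4) → yellow
Phenotype counts (out of 16): 12 black, 4 yellow
yellow: 4 out of 16 → fraction 1/4
Expected count = 1/4 × 128 = 32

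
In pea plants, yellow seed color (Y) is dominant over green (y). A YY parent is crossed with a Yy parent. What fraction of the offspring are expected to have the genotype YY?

Punnett square for YY × Yy:
Offspring genotypes: 2 YY, 2 Yy
Total offspring: 4
Count with target: 2
Probability: 2/4 = 1/2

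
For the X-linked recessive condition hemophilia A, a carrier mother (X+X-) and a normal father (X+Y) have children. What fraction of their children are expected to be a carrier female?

Cross: X+X- × X+Y
Offspring: 1 X+X+, 1 X+Y, 1 X+X-, 1 X-Y
Probability of a carrier female: 1/4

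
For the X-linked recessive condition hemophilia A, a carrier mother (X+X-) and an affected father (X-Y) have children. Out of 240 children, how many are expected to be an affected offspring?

Cross: X+X- × X-Y
Offspring: 1 X+X-, 1 X+Y, 1 X-X-, 1 X-Y
Probability of an affected offspring: 2/4 = 1/2
Expected count = 1/2 × 240 = 120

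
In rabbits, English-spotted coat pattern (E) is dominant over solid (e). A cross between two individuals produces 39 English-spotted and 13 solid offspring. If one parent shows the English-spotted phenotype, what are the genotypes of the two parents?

Observed offspring: 39 English-spotted, 13 solid
The observed ratio simplifies to 3:1. Solid (ee) offspring appear, so each parent must contribute one e allele. The parent stated to show English-spotted carries E, so it is Ee. The other parent is then either Ee or ee: Ee × ee would give a 1:1 split, whereas Ee × Ee gives 3:1 — matching the data. So both parents are heterozygous (Ee × Ee).
Parent genotypes: Ee × Ee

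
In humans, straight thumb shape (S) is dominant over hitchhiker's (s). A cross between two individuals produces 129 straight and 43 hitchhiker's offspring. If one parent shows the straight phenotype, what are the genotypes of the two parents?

Observed offspring: 129 straight, 43 hitchhiker's
The observed ratio simplifies to 3:1. Hitchhiker's (ss) offspring appear, so each parent must contribute one s allele. The parent stated to show straight carries S, so it is Ss. The other parent is then either Ss or ss: Ss × ss would give a 1:1 split, whereas Ss × Ss gives 3:1 — matching the data. So both parents are heterozygous (Ss × Ss).
Parent genotypes: Ss × Ss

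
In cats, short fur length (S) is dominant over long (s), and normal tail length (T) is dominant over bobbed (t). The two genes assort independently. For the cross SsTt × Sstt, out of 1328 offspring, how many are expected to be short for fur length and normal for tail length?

Dihybrid cross SsTt × Sstt — consider each gene separately:
fur length: Ss × Ss → 1 SS, 2 Ss, 1 ss → 3 S_ : 1 ss (out of 4)
tail length: Tt × tt → 2 Tt, 2 tt → 2 T_ : 2 tt (out of 4)
Looking for: short (S_) and normal (T_)
P(short) = 3/4, P(normal) = 2/4
P(both) = 3/4 × 2/4 = 6/16 = 3/8
Expected count = 3/8 × 1328 = 498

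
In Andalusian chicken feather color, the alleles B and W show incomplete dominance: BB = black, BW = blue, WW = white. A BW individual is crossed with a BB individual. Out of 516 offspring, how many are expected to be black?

Punnett square for BW × BB:
Offspring genotypes: 2 BB, 2 BW
Phenotype counts: 2 black, 2 blue
black: 2 out of 4 → fraction 1/2
Expected count = 1/2 × 516 = 258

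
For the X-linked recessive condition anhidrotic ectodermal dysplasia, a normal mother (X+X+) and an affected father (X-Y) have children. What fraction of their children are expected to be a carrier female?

Cross: X+X+ × X-Y
Offspring: 2 X+X-, 2 X+Y
Probability of a carrier female: 2/4 = 1/2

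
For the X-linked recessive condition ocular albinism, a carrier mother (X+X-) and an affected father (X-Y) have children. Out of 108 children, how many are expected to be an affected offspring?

Cross: X+X- × X-Y
Offspring: 1 X+X-, 1 X+Y, 1 X-X-, 1 X-Y
Probability of an affected offspring: 2/4 = 1/2
Expected count = 1/2 × 108 = 54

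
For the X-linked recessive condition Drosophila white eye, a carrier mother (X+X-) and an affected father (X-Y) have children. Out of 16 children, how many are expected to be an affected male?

Cross: X+X- × X-Y
Offspring: 1 X+X-, 1 X+Y, 1 X-X-, 1 X-Y
Probability of an affected male: 1/4
Expected count = 1/4 × 16 = 4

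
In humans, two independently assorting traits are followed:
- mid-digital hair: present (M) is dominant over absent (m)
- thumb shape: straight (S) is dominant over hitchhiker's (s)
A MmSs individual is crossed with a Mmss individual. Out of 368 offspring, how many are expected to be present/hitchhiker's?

Dihybrid cross MmSs × Mmss — consider each gene separately:
mid-digital hair: Mm × Mm → 1 MM, 2 Mm, 1 mm → 3 M_ : 1 mm (out of 4)
thumb shape: Ss × ss → 2 Ss, 2 ss → 2 S_ : 2 ss (out of 4)
Combine (counts out of 4 × 4 = 16): present/straight (M_S_) = 3×2 = 6; present/hitchhiker's (M_ss) = 3×2 = 6; absent/straight (mmS_) = 1×2 = 2; absent/hitchhiker's (mmss) = 1×2 = 2
Phenotype counts (out of 16): 6 present/straight, 6 present/hitchhiker's, 2 absent/straight, 2 absent/hitchhiker's
present/hitchhiker's: 6 out of 16 → fraction 3/8
Expected count = 3/8 × 368 = 138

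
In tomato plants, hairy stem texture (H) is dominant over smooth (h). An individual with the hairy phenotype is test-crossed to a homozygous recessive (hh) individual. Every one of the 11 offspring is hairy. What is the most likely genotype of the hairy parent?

Test cross: ? × hh
All offspring are hairy.
If the unknown parent were heterozygous (Hh), about half of 11 offspring would be smooth; none are. The unknown parent is most likely homozygous dominant (HH).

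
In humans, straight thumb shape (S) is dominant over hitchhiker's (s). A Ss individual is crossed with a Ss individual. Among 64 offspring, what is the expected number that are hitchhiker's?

Punnett square for Ss × Ss:
Offspring genotypes: 1 SS, 2 Ss, 1 ss
straight: 3, hitchhiker's: 1
hitchhiker's: 1 out of 4 → fraction 1/4
Expected count = 1/4 × 64 = 16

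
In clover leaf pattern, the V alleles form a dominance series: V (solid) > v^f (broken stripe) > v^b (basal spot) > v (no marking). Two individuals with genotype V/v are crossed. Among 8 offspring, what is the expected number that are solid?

Cross: V/v × V/v
Allele dominance: V > v^f > v^b > v
Offspring genotypes: 1 V/V, 2 V/v, 1 v/v
Phenotype counts: 3 solid, 1 unmarked
solid: 3 out of 4 → fraction 3/4
Expected count = 3/4 × 8 = 6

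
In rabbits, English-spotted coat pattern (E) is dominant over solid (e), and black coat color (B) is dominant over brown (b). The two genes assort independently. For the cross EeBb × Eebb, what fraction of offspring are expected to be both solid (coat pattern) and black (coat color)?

Dihybrid cross EeBb × Eebb — consider each gene separately:
coat pattern: Ee × Ee → 1 EE, 2 Ee, 1 ee → 3 E_ : 1 ee (out of 4)
coat color: Bb × bb → 2 Bb, 2 bb → 2 B_ : 2 bb (out of 4)
Looking for: solid (ee) and black (B_)
P(solid) = 1/4, P(black) = 2/4
P(both) = 1/4 × 2/4 = 2/16 = 1/8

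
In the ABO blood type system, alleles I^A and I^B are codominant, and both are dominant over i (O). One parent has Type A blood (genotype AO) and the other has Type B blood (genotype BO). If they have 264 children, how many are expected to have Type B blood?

Cross: AO × BO
Possible offspring genotypes: 1 AB, 1 AO, 1 BO, 1 OO
Blood type counts: 1 Type AB, 1 Type A, 1 Type B, 1 Type O
Probability of Type B: 1/4
Expected count = 1/4 × 264 = 66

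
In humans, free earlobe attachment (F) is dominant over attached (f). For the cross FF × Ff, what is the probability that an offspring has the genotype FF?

Punnett square for FF × Ff:
Offspring genotypes: 2 FF, 2 Ff
Total offspring: 4
Count with target: 2
Probability: 2/4 = 1/2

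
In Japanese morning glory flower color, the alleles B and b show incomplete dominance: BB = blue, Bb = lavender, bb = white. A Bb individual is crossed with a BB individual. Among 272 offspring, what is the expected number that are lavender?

Punnett square for Bb × BB:
Offspring genotypes: 2 BB, 2 Bb
Phenotype counts: 2 blue, 2 lavender
lavender: 2 out of 4 → fraction 1/2
Expected count = 1/2 × 272 = 136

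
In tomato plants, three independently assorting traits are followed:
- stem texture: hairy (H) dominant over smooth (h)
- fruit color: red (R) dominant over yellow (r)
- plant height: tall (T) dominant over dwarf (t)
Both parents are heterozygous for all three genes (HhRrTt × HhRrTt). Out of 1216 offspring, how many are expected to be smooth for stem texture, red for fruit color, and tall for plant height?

Trihybrid cross: HhRrTt × HhRrTt
Each trait segregates independently with a 3:1 phenotypic ratio, so each gene contributes 3/4 (dominant) or 1/4 (recessive).
Target: smooth (stem texture), red (fruit color), tall (plant height)
Probability = product of independent per-trait probabilities
= 1/4 × 3/4 × 3/4 = 9/64
Expected count = 9/64 × 1216 = 171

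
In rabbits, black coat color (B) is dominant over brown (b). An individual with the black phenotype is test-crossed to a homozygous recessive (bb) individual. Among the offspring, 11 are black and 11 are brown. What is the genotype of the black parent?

Test cross: ? × bb
Offspring: 11 black, 11 brown — approximately 1:1.
A 1:1 ratio in a test cross indicates the unknown parent is heterozygous (Bb).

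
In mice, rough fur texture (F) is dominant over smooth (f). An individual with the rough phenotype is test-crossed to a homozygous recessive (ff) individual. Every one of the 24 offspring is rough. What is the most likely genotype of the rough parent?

Test cross: ? × ff
All offspring are rough.
If the unknown parent were heterozygous (Ff), about half of 24 offspring would be smooth; none are. The unknown parent is most likely homozygous dominant (FF).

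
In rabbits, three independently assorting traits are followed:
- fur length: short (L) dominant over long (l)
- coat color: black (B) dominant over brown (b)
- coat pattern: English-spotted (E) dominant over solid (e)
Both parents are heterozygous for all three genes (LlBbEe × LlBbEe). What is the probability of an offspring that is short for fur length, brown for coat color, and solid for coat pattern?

Trihybrid cross: LlBbEe × LlBbEe
Each trait segregates independently with a 3:1 phenotypic ratio, so each gene contributes 3/4 (dominant) or 1/4 (recessive).
Target: short (fur length), brown (coat color), solid (coat pattern)
Probability = product of independent per-trait probabilities
= 3/4 × 1/4 × 1/4 = 3/64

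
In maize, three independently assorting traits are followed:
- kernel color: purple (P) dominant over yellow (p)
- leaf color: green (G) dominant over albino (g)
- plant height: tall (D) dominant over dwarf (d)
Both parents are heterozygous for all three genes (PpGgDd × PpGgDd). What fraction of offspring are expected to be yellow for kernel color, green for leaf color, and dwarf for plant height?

Trihybrid cross: PpGgDd × PpGgDd
Each trait segregates independently with a 3:1 phenotypic ratio, so each gene contributes 3/4 (dominant) or 1/4 (recessive).
Target: yellow (kernel color), green (leaf color), dwarf (plant height)
Probability = product of independent per-trait probabilities
= 1/4 × 3/4 × 1/4 = 3/64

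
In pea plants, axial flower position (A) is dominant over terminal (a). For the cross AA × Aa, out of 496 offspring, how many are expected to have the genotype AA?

Punnett square for AA × Aa:
Offspring genotypes: 2 AA, 2 Aa
Total offspring: 4
Count with target: 2
Probability: 2/4 = 1/2
Expected count = 1/2 × 496 = 248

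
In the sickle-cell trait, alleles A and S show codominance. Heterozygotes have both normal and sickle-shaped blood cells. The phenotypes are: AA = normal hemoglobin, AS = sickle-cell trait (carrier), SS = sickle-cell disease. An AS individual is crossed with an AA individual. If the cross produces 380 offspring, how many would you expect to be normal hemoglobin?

Punnett square for AS × AA:
Offspring genotypes: 2 AA, 2 AS
Phenotype counts: 2 normal hemoglobin, 2 sickle-cell trait (carrier)
normal hemoglobin: 2 out of 4 → fraction 1/2
Expected count = 1/2 × 380 = 190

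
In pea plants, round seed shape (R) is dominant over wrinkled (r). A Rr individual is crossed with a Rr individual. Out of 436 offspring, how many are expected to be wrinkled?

Punnett square for Rr × Rr:
Offspring genotypes: 1 RR, 2 Rr, 1 rr
round: 3, wrinkled: 1
wrinkled: 1 out of 4 → fraction 1/4
Expected count = 1/4 × 436 = 109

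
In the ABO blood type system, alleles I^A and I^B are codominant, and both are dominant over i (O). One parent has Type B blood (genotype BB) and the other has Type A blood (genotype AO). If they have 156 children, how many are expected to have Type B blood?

Cross: BB × AO
Possible offspring genotypes: 2 AB, 2 BO
Blood type counts: 2 Type AB, 2 Type B
Probability of Type B: 2/4 = 1/2
Expected count = 1/2 × 156 = 78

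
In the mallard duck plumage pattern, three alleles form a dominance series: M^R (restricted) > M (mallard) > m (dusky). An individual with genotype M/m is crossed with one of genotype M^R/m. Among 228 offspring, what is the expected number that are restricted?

Cross: M/m × M^R/m
Allele dominance: M^R > M > m
Offspring genotypes: 1 M^R/M, 1 M/m, 1 M^R/m, 1 m/m
Phenotype counts: 2 restricted, 1 mallard, 1 dusky
restricted: 2 out of 4 → fraction 1/2
Expected count = 1/2 × 228 = 114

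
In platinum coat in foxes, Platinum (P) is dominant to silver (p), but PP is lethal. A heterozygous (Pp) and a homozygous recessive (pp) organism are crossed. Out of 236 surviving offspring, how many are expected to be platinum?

Cross: Pp × pp
Punnett square offspring (before lethality): 2 Pp, 2 pp
No PP offspring are produced in this cross.
platinum: 2 out of 4 → fraction 1/2
Expected count = 1/2 × 236 = 118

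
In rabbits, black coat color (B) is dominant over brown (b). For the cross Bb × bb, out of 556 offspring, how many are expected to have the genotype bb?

Punnett square for Bb × bb:
Offspring genotypes: 2 Bb, 2 bb
Total offspring: 4
Count with target: 2
Probability: 2/4 = 1/2
Expected count = 1/2 × 556 = 278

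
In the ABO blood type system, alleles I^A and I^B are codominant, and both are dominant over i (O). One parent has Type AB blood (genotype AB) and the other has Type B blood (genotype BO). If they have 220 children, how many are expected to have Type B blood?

Cross: AB × BO
Possible offspring genotypes: 1 AB, 1 AO, 1 BB, 1 BO
Blood type counts: 1 Type AB, 1 Type A, 2 Type B
Probability of Type B: 2/4 = 1/2
Expected count = 1/2 × 220 = 110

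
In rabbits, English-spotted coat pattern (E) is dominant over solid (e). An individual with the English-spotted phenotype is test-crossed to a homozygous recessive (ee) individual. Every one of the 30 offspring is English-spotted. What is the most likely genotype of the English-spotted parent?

Test cross: ? × ee
All offspring are English-spotted.
If the unknown parent were heterozygous (Ee), about half of 30 offspring would be solid; none are. The unknown parent is most likely homozygous dominant (EE).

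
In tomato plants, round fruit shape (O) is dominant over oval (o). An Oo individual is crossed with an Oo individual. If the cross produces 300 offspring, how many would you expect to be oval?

Punnett square for Oo × Oo:
Offspring genotypes: 1 OO, 2 Oo, 1 oo
round: 3, oval: 1
oval: 1 out of 4 → fraction 1/4
Expected count = 1/4 × 300 = 75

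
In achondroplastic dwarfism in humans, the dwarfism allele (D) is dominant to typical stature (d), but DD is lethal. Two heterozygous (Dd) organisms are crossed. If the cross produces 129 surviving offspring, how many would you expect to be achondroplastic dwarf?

Cross: Dd × Dd
Punnett square offspring (before lethality): 1 DD, 2 Dd, 1 dd
The DD genotype is lethal (embryos die); surviving offspring: 2 Dd, 1 dd
achondroplastic dwarf: 2 out of 3 → fraction 2/3
Expected count = 2/3 × 129 = 86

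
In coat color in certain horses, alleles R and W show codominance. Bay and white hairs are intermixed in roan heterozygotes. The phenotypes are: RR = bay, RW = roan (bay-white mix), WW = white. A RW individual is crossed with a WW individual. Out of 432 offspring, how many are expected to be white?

Punnett square for RW × WW:
Offspring genotypes: 2 RW, 2 WW
Phenotype counts: 2 roan (bay-white mix), 2 white
white: 2 out of 4 → fraction 1/2
Expected count = 1/2 × 432 = 216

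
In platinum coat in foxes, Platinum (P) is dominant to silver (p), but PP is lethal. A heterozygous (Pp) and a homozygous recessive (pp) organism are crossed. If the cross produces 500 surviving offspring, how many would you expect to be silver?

Cross: Pp × pp
Punnett square offspring (before lethality): 2 Pp, 2 pp
No PP offspring are produced in this cross.
silver: 2 out of 4 → fraction 1/2
Expected count = 1/2 × 500 = 250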